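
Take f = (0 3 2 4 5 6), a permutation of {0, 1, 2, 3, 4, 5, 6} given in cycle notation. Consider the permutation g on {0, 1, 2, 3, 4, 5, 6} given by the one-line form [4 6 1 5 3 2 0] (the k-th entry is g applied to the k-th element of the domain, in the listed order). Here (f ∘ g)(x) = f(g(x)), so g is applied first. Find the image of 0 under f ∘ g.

(f ∘ g)(0) = f(g(0)). g(0) = 4, then f(4) = 5. So (f ∘ g)(0) = 5.

5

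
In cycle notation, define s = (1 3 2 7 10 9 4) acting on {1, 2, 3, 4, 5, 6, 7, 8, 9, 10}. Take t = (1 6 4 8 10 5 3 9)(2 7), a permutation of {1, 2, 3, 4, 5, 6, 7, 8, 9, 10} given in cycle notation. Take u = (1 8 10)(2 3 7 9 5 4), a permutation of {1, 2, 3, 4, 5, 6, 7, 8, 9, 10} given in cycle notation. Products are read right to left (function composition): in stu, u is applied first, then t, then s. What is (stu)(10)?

6

Apply the permutations in order: u(10) = 1, then t(1) = 6, then s(6) = 6. So (stu)(10) = 6.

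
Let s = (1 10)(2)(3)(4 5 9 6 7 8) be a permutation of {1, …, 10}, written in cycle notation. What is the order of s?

6

The disjoint cycles have lengths 6, 2, 1, 1.
The order of s is the least common multiple of its cycle lengths: lcm(6, 2) = 6.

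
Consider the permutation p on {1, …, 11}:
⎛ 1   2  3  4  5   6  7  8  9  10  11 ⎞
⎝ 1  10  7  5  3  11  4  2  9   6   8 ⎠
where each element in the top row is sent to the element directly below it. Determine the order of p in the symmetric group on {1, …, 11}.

20

The disjoint-cycle form of p has cycle lengths 5, 4, 1, 1.
The order is lcm(5, 4) = 20.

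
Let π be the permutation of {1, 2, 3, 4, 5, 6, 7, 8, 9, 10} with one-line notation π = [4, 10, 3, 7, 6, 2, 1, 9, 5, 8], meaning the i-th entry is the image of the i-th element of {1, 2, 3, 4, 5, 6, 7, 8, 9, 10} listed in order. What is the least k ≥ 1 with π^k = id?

6

Decomposing into disjoint cycles gives cycle lengths 6, 3, 1.
The order is lcm(6, 3) = 6.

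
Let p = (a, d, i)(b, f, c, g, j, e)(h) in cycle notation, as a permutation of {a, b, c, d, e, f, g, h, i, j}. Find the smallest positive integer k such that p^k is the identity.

6

The cycle type of p is (6, 3, 1).
The order of p is the least common multiple of its cycle lengths: lcm(6, 3) = 6.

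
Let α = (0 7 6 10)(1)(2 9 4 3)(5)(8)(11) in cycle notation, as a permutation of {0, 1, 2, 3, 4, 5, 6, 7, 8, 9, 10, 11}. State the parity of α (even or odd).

even

The cycle lengths are 4, 4, 1, 1, 1, 1.
A cycle of length ℓ contributes ℓ−1 transpositions, so α is a product of 3 + 3 = 6 transpositions — even.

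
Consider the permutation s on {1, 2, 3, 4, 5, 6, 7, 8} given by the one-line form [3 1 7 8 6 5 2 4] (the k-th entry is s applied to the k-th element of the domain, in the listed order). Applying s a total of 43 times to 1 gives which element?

2

Tracing 1 → 3 → … returns to 1 after 4 steps, so 1 lies in a 4-cycle (1, 3, 7, 2).
On a 4-cycle, s^4 is the identity, so s^43 = s^3 there (43 ≡ 3 mod 4).
Advancing 3 steps from 1: 1 → 3 → 7 → 2.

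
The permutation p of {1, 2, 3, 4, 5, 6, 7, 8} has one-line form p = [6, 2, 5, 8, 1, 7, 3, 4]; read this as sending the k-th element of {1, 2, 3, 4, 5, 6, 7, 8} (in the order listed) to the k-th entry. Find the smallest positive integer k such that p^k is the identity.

10

Decomposing into disjoint cycles gives cycle lengths 5, 2, 1.
The order is lcm(5, 2) = 10.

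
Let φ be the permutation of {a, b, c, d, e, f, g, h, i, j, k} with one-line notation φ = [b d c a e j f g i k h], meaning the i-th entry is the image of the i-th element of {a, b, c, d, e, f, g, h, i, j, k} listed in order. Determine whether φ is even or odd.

even

In disjoint-cycle form the cycle lengths are 5, 3, 1, 1, 1.
A cycle is odd iff its length is even; φ has 0 even-length cycles, so sgn(φ) = (−1)^0 and φ is even.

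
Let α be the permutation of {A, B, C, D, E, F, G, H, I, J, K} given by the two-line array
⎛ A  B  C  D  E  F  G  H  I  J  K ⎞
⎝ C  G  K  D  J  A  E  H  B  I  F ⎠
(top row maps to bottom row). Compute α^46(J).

I

Tracing J → I → … returns to J after 5 steps, so J lies in a 5-cycle (B G E J I).
Since the cycle has length 5, α^46 acts on it the same as α^1 (46 mod 5 = 1).
Advancing 1 step from J: J → I.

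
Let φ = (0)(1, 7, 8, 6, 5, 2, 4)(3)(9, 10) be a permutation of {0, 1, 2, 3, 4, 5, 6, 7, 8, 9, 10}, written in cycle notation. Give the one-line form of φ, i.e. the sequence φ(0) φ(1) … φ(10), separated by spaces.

Image by image: 0↦0, 1↦7, 2↦4, 3↦3, 4↦1, 5↦2, 6↦5, 7↦8, 8↦6, 9↦10, 10↦9.
So the one-line form is 0 7 4 3 1 2 5 8 6 10 9.

0 7 4 3 1 2 5 8 6 10 9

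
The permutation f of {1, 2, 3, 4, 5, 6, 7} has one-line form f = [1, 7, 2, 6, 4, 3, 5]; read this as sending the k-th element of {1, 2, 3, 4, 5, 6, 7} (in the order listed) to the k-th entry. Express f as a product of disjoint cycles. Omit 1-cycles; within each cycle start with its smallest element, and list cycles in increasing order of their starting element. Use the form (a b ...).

Iterating f from 2 gives 2 → 7 → 5 → 4 → 6 → 3 → 2; that is the 6-cycle (2 7 5 4 6 3).
Repeating from the next unused element and collecting all non-trivial cycles gives (2 7 5 4 6 3).

(2 7 5 4 6 3)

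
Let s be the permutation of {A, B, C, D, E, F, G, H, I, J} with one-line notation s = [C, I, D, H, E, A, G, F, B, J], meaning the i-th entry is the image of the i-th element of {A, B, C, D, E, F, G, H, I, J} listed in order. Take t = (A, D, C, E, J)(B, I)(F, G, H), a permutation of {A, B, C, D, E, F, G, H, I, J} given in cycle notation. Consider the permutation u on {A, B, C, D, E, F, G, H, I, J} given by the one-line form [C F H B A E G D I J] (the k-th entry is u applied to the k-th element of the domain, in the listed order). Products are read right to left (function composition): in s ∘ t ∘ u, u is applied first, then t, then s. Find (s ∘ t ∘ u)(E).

H

Apply the permutations in order: u(E) = A, then t(A) = D, then s(D) = H. So (s ∘ t ∘ u)(E) = H.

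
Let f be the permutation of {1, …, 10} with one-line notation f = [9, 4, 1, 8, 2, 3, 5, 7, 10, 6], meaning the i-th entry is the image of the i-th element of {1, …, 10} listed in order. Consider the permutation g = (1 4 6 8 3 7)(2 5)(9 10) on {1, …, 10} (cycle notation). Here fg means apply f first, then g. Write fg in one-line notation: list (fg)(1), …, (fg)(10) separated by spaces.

10 6 4 3 5 7 2 1 9 8

For each element, apply f then g: 1 → 9 → 10; 2 → 4 → 6; 3 → 1 → 4; 4 → 8 → 3; 5 → 2 → 5; 6 → 3 → 7; 7 → 5 → 2; 8 → 7 → 1; 9 → 10 → 9; 10 → 6 → 8.
So fg in one-line form is 10 6 4 3 5 7 2 1 9 8.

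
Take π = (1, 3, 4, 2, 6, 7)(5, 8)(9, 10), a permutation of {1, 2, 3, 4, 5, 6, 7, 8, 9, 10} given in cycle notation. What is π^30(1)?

1 lies in the 6-cycle (1, 3, 4, 2, 6, 7).
Powers repeat with period 6 on this cycle, and 30 mod 6 = 0, so π^30(1) = π^0(1).
So π^30(1) = 1.

1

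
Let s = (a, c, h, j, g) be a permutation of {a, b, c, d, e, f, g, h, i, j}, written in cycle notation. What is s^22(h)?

h lies in the 5-cycle (a, c, h, j, g).
Powers repeat with period 5 on this cycle, and 22 mod 5 = 2, so s^22(h) = s^2(h).
Stepping 2 places around the cycle: h → j → g.

g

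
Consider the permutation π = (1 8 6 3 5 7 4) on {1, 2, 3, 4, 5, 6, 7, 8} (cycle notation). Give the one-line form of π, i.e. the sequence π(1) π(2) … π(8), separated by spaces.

8 2 5 1 7 3 4 6

Reading each image from the cycles: 1↦8, 2↦2, 3↦5, 4↦1, 5↦7, 6↦3, 7↦4, 8↦6.
Listing these in domain order gives 8 2 5 1 7 3 4 6.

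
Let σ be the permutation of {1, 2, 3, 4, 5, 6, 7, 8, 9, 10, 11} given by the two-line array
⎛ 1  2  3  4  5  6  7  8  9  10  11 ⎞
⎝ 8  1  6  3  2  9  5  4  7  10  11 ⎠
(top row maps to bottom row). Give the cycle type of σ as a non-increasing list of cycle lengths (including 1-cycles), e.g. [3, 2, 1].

The disjoint cycles are (1 8 4 3 6 9 7 5 2)(10)(11), with lengths 9, 1, 1 in non-increasing order.

[9, 1, 1]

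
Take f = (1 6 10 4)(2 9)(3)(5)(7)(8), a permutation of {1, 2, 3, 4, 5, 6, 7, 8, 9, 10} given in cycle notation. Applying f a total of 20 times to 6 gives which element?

6 lies in the 4-cycle (1 6 10 4).
Powers repeat with period 4 on this cycle, and 20 mod 4 = 0, so f^20(6) = f^0(6).
So f^20(6) = 6.

6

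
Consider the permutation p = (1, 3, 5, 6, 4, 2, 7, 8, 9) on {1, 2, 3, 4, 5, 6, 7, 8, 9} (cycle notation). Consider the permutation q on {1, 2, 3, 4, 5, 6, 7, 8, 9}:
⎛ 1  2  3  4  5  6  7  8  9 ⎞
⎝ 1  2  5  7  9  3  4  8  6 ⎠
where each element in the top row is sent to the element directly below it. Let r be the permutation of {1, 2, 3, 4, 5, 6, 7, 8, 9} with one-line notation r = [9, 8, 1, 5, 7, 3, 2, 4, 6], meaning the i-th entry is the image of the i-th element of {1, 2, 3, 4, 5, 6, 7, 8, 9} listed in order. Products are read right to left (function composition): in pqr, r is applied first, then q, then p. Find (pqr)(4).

1

Chase 4: r(4) = 5; q(5) = 9; p(9) = 1. Hence (pqr)(4) = 1.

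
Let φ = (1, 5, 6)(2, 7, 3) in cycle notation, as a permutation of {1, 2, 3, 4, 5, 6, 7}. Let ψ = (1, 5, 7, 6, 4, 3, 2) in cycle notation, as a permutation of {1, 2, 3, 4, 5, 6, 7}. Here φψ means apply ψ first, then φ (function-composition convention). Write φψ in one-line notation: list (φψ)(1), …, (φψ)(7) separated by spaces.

6 5 7 2 3 4 1

For each element, apply ψ then φ: 1 → 5 → 6; 2 → 1 → 5; 3 → 2 → 7; 4 → 3 → 2; 5 → 7 → 3; 6 → 4 → 4; 7 → 6 → 1.
So φψ in one-line form is 6 5 7 2 3 4 1.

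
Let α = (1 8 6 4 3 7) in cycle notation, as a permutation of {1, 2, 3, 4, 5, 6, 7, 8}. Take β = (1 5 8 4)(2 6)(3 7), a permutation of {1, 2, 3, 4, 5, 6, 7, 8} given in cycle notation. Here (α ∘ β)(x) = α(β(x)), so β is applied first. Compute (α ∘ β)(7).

7

(α ∘ β)(7) = α(β(7)). β(7) = 3, then α(3) = 7. So (α ∘ β)(7) = 7.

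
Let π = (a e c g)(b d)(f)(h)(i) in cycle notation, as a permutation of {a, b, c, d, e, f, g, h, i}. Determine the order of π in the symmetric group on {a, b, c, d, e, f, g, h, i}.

4

The disjoint cycles have lengths 4, 2, 1, 1, 1.
The order is lcm(4, 2) = 4.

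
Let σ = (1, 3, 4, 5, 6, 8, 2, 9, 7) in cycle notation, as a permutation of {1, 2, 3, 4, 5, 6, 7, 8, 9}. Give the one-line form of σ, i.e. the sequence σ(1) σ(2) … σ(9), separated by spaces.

Each element maps to the next entry in its cycle (wrapping to the front): 1↦3, 2↦9, 3↦4, 4↦5, 5↦6, 6↦8, 7↦1, 8↦2, 9↦7.
So the one-line form is 3 9 4 5 6 8 1 2 7.

3 9 4 5 6 8 1 2 7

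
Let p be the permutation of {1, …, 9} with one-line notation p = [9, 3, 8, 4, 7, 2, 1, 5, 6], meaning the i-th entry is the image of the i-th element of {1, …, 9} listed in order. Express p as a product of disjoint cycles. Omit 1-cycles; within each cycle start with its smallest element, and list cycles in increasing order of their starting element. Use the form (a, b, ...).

(1, 9, 6, 2, 3, 8, 5, 7)

Iterating p from 1 gives 1 → 9 → 6 → 2 → 3 → 8 → 5 → 7 → 1; that is the 8-cycle (1, 9, 6, 2, 3, 8, 5, 7).
Repeating from the next unused element and collecting all non-trivial cycles gives (1, 9, 6, 2, 3, 8, 5, 7).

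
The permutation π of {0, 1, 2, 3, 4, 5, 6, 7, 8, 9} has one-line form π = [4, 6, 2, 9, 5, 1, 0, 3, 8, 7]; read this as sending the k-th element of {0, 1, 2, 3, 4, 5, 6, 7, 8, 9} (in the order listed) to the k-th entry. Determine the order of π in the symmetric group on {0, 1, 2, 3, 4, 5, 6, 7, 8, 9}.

15

Writing π as disjoint cycles, the cycle lengths are 5, 3, 1, 1.
Since disjoint cycles commute, ord(π) = lcm(5, 3) = 15.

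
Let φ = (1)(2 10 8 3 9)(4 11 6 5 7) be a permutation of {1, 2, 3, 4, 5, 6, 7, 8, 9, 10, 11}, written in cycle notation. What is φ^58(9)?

9 lies in the 5-cycle (2 10 8 3 9).
Since the cycle has length 5, φ^58 acts on it the same as φ^3 (58 mod 5 = 3).
Advancing 3 steps from 9: 9 → 2 → 10 → 8.

8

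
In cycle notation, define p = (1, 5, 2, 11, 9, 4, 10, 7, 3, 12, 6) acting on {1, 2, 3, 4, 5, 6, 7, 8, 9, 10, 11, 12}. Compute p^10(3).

3 lies in the 11-cycle (1, 5, 2, 11, 9, 4, 10, 7, 3, 12, 6).
Stepping 10 places around the cycle: 3 → 12 → 6 → 1 → 5 → 2 → 11 → 9 → 4 → 10 → 7.

7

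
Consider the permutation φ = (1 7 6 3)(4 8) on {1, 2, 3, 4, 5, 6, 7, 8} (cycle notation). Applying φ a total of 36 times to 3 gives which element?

3 lies in the 4-cycle (1 7 6 3).
On a 4-cycle, φ^4 is the identity, so φ^36 = φ^0 there (36 ≡ 0 mod 4).
So φ^36(3) = 3.

3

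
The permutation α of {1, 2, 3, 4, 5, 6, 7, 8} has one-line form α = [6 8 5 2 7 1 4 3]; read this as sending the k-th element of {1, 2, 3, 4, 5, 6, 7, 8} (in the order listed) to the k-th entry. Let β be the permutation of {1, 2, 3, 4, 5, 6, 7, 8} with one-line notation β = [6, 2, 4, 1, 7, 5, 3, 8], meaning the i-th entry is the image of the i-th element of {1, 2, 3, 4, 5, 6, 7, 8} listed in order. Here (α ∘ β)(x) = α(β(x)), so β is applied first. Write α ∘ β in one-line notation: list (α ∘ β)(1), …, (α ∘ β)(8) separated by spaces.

(α ∘ β)(x) = α(β(x)). Computing each image: α(β(1)) = α(6) = 1, α(β(2)) = α(2) = 8, α(β(3)) = α(4) = 2, α(β(4)) = α(1) = 6, α(β(5)) = α(7) = 4, α(β(6)) = α(5) = 7, α(β(7)) = α(3) = 5, α(β(8)) = α(8) = 3.
Hence α ∘ β = [1 8 2 6 4 7 5 3].

1 8 2 6 4 7 5 3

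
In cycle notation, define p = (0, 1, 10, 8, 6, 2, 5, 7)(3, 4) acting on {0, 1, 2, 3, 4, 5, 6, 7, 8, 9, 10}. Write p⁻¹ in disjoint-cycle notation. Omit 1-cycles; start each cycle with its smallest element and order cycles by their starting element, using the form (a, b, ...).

If p sends a → b within a cycle, p⁻¹ sends b → a; equivalently, reverse each cycle.
After reversing and putting each cycle's least element first, p⁻¹ = (0, 7, 5, 2, 6, 8, 10, 1)(3, 4).

(0, 7, 5, 2, 6, 8, 10, 1)(3, 4)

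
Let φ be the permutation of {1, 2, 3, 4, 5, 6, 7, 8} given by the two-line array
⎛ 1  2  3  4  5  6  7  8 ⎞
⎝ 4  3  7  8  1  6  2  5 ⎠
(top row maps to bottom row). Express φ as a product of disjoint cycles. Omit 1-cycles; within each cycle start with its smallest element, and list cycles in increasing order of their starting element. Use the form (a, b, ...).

(1, 4, 8, 5)(2, 3, 7)

Iterating φ from 1 gives 1 → 4 → 8 → 5 → 1; that is the 4-cycle (1, 4, 8, 5).
Repeating from the next unused element and collecting all non-trivial cycles gives (1, 4, 8, 5)(2, 3, 7).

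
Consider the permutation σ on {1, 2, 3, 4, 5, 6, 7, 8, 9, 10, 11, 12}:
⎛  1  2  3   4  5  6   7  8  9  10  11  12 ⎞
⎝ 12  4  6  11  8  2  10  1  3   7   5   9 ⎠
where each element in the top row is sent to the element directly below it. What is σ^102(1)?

9

Tracing 1 → 12 → … returns to 1 after 10 steps, so 1 lies in a 10-cycle (1 12 9 3 6 2 4 11 5 8).
On a 10-cycle, σ^10 is the identity, so σ^102 = σ^2 there (102 ≡ 2 mod 10).
Advancing 2 steps from 1: 1 → 12 → 9.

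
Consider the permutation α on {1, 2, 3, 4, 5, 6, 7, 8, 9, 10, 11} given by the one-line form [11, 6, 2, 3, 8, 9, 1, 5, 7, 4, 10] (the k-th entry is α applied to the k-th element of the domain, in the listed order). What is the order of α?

18

Decomposing into disjoint cycles gives cycle lengths 9, 2.
Since disjoint cycles commute, ord(α) = lcm(9, 2) = 18.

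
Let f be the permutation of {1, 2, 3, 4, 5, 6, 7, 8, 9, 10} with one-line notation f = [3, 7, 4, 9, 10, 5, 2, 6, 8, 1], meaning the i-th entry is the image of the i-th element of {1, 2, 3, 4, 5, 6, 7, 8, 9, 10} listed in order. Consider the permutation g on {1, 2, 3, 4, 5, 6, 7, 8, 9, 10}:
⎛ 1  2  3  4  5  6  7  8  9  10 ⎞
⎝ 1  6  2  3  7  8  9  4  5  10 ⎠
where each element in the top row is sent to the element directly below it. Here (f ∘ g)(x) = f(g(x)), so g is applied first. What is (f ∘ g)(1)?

(f ∘ g)(1) = f(g(1)). g(1) = 1, then f(1) = 3. So (f ∘ g)(1) = 3.

3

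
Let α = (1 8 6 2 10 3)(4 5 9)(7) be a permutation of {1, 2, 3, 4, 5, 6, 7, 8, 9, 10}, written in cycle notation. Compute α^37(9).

9 lies in the 3-cycle (4 5 9).
On a 3-cycle, α^3 is the identity, so α^37 = α^1 there (37 ≡ 1 mod 3).
Stepping 1 place around the cycle: 9 → 4.

4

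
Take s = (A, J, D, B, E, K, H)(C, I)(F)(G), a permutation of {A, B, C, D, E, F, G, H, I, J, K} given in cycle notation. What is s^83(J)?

J lies in the 7-cycle (A, J, D, B, E, K, H).
Since the cycle has length 7, s^83 acts on it the same as s^6 (83 mod 7 = 6).
Advancing 6 steps from J: J → D → B → E → K → H → A.

A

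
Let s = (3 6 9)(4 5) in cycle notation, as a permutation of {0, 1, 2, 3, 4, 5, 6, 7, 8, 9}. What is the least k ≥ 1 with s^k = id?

The disjoint cycles have lengths 3, 2, 1, 1, 1, 1, 1.
The order is lcm(3, 2) = 6.

6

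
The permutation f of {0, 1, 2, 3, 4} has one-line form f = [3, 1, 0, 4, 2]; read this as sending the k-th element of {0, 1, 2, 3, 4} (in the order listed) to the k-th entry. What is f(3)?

4

3 is element number 4 of the domain, and entry number 4 of the one-line form is 4, so f(3) = 4.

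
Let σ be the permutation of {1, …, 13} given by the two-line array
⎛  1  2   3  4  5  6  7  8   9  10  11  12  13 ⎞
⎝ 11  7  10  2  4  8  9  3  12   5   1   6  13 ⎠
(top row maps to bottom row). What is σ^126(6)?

2

Tracing 6 → 8 → … returns to 6 after 10 steps, so 6 lies in a 10-cycle (2, 7, 9, 12, 6, 8, 3, 10, 5, 4).
Since the cycle has length 10, σ^126 acts on it the same as σ^6 (126 mod 10 = 6).
Stepping 6 places around the cycle: 6 → 8 → 3 → 10 → 5 → 4 → 2.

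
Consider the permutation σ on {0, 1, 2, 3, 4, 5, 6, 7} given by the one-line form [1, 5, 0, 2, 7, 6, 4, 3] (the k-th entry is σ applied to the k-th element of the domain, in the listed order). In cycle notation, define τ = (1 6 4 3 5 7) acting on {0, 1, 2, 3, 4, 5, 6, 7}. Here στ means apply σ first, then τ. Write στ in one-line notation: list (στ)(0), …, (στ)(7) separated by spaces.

6 7 0 2 1 4 3 5

For each element, apply σ then τ: 0 → 1 → 6; 1 → 5 → 7; 2 → 0 → 0; 3 → 2 → 2; 4 → 7 → 1; 5 → 6 → 4; 6 → 4 → 3; 7 → 3 → 5.
So στ in one-line form is 6 7 0 2 1 4 3 5.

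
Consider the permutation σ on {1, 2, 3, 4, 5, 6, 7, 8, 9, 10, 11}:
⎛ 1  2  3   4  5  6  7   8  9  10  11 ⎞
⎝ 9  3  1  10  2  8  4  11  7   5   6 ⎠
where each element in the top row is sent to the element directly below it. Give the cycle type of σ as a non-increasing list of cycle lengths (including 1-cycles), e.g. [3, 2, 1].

The disjoint cycles are (1 9 7 4 10 5 2 3)(6 8 11), with lengths 8, 3 in non-increasing order.

[8, 3]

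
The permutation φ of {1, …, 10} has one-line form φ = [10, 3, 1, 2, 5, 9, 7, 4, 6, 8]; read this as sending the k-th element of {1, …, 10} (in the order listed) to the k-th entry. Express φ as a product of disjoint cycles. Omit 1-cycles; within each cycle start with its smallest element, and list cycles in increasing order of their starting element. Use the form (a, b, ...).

(1, 10, 8, 4, 2, 3)(6, 9)

Iterating φ from 1 gives 1 → 10 → 8 → 4 → 2 → 3 → 1; that is the 6-cycle (1, 10, 8, 4, 2, 3).
Repeating from the next unused element and collecting all non-trivial cycles gives (1, 10, 8, 4, 2, 3)(6, 9).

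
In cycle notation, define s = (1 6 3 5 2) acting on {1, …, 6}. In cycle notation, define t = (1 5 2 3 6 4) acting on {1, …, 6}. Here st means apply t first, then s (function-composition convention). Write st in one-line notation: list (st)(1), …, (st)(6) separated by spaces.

Chase each element through t then s: 1 → 5 → 2; 2 → 3 → 5; 3 → 6 → 3; 4 → 1 → 6; 5 → 2 → 1; 6 → 4 → 4.
So st in one-line form is 2 5 3 6 1 4.

2 5 3 6 1 4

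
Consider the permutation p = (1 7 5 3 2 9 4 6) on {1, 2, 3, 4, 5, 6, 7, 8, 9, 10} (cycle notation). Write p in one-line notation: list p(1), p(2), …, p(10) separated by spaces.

7 9 2 6 3 1 5 8 4 10

Each element maps to the next entry in its cycle (wrapping to the front): 1→7, 2→9, 3→2, 4→6, 5→3, 6→1, 7→5, 8→8, 9→4, 10→10.
Listing these in domain order gives 7 9 2 6 3 1 5 8 4 10.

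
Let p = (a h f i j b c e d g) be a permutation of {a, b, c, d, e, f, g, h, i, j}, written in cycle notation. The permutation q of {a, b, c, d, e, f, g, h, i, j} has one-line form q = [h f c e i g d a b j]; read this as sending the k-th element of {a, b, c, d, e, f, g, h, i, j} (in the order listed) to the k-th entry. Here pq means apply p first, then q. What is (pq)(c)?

First apply p: p(c) = e, then q(e) = i. Thus (pq)(c) = i.

i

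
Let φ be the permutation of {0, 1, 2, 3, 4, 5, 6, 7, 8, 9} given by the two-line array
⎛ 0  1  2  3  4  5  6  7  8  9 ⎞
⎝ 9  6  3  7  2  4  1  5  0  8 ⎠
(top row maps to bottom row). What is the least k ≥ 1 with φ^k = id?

30

The disjoint-cycle form of φ has cycle lengths 5, 3, 2.
Since disjoint cycles commute, ord(φ) = lcm(5, 3, 2) = 30.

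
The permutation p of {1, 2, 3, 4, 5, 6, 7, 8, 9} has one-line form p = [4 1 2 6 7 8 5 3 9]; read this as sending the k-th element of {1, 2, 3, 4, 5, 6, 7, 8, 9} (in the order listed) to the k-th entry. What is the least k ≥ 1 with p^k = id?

Decomposing into disjoint cycles gives cycle lengths 6, 2, 1.
The order is lcm(6, 2) = 6.

6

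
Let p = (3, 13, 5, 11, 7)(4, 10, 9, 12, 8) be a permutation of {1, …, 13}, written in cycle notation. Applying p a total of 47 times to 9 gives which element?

8

9 lies in the 5-cycle (4, 10, 9, 12, 8).
Since the cycle has length 5, p^47 acts on it the same as p^2 (47 mod 5 = 2).
Stepping 2 places around the cycle: 9 → 12 → 8.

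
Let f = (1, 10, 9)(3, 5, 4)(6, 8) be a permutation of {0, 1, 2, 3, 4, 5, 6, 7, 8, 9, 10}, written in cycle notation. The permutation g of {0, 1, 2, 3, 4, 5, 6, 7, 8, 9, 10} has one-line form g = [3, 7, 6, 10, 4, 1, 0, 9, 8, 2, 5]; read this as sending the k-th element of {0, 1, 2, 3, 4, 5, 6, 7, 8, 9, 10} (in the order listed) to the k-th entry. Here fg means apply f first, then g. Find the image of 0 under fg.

3

f(0) = 0, then g(0) = 3; composing gives (fg)(0) = 3.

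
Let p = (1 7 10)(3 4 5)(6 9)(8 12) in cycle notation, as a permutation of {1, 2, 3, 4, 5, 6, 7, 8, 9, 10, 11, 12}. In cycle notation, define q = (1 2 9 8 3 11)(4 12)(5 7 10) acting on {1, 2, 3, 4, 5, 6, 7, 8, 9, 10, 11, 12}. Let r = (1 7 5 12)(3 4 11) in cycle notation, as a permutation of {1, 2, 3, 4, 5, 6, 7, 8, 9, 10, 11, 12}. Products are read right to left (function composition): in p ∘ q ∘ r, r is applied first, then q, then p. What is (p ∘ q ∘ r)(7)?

10

Chase 7: r(7) = 5; q(5) = 7; p(7) = 10. Hence (p ∘ q ∘ r)(7) = 10.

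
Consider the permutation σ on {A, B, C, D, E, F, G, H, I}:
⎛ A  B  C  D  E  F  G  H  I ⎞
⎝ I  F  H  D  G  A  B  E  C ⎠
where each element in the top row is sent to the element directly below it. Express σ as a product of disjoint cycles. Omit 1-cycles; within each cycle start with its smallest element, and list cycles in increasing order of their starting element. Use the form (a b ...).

From A: A → I → C → H → E → G → B → F → A, closing the cycle (A I C H E G B F).
Continuing from each remaining unvisited element yields (A I C H E G B F).

(A I C H E G B F)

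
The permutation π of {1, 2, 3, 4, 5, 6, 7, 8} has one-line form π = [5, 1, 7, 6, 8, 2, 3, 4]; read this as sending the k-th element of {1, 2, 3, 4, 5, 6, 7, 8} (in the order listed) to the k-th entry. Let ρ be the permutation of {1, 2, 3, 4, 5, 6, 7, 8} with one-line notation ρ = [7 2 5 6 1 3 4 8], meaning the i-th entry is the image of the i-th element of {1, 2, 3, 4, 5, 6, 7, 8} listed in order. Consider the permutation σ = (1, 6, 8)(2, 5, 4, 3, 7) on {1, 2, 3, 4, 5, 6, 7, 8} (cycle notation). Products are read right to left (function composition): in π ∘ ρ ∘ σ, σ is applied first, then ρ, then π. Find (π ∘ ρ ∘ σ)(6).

(π ∘ ρ ∘ σ)(6) = π(ρ(σ(6))). σ(6) = 8, then ρ(8) = 8, then π(8) = 4, so the result is 4.

4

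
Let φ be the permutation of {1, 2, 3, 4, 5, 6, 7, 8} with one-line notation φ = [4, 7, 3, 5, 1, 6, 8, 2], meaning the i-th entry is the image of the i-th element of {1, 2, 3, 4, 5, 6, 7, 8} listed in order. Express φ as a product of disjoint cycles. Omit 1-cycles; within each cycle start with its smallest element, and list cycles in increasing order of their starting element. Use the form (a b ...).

(1 4 5)(2 7 8)

From 1: 1 → 4 → 5 → 1, closing the cycle (1 4 5).
Continuing from each remaining unvisited element yields (1 4 5)(2 7 8).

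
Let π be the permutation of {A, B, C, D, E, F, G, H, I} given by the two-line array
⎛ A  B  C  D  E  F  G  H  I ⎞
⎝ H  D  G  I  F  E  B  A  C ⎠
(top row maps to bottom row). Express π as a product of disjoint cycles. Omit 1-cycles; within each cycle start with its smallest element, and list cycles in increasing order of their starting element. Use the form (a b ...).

Iterating π from A gives A → H → A; that is the 2-cycle (A H).
Continuing from each remaining unvisited element yields (A H)(B D I C G)(E F).

(A H)(B D I C G)(E F)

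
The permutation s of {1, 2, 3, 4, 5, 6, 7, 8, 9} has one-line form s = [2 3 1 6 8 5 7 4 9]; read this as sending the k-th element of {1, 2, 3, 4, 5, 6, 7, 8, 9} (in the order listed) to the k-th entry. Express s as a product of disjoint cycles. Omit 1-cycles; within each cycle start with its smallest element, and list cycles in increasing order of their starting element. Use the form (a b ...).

(1 2 3)(4 6 5 8)

Start at 1 and follow images: 1 → 2 → 3 → 1, giving the cycle (1 2 3).
Continuing from each remaining unvisited element yields (1 2 3)(4 6 5 8).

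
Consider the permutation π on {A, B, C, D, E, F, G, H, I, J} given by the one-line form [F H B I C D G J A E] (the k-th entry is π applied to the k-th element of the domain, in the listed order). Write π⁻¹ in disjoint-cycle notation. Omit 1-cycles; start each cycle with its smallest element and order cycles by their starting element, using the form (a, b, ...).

(A, I, D, F)(B, C, E, J, H)

First write π in disjoint cycles: (A, F, D, I)(B, H, J, E, C).
Reversing each cycle (and rotating so the smallest element leads) gives π⁻¹ = (A, I, D, F)(B, C, E, J, H).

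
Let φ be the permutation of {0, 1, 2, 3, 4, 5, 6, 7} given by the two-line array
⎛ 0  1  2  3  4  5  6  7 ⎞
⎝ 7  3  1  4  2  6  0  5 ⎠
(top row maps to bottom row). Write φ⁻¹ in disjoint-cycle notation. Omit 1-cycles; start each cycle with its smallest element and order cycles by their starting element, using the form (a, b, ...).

First write φ in disjoint cycles: (0, 7, 5, 6)(1, 3, 4, 2).
Reversing each cycle (and rotating so the smallest element leads) gives φ⁻¹ = (0, 6, 5, 7)(1, 2, 4, 3).

(0, 6, 5, 7)(1, 2, 4, 3)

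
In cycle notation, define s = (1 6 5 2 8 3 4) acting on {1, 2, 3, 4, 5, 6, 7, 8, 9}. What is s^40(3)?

2

3 lies in the 7-cycle (1 6 5 2 8 3 4).
Since the cycle has length 7, s^40 acts on it the same as s^5 (40 mod 7 = 5).
Stepping 5 places around the cycle: 3 → 4 → 1 → 6 → 5 → 2.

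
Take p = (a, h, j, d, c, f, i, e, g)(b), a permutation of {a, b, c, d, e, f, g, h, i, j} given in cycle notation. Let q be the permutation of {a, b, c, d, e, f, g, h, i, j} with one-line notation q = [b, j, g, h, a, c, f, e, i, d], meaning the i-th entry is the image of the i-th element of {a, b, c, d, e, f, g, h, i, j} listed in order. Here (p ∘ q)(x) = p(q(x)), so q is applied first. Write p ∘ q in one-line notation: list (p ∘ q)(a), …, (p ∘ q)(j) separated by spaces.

Chase each element through q then p: a → b → b; b → j → d; c → g → a; d → h → j; e → a → h; f → c → f; g → f → i; h → e → g; i → i → e; j → d → c.
Collecting the images, p ∘ q = [b d a j h f i g e c].

b d a j h f i g e c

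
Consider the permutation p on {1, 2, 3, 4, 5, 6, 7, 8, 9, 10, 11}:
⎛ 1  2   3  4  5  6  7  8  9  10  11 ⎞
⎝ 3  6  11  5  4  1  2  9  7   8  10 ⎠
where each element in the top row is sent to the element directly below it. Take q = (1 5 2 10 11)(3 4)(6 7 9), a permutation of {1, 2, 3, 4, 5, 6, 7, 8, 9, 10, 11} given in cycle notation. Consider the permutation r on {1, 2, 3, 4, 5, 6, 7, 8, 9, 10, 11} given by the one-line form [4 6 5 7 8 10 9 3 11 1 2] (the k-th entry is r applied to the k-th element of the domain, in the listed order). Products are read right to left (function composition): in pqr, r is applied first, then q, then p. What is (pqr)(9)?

Apply the permutations in order: r(9) = 11, then q(11) = 1, then p(1) = 3. So (pqr)(9) = 3.

3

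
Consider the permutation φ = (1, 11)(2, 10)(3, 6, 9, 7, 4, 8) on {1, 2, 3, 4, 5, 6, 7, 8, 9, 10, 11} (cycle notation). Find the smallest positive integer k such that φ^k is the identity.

The cycle type of φ is (6, 2, 2, 1).
The order is lcm(6, 2, 2) = 6.

6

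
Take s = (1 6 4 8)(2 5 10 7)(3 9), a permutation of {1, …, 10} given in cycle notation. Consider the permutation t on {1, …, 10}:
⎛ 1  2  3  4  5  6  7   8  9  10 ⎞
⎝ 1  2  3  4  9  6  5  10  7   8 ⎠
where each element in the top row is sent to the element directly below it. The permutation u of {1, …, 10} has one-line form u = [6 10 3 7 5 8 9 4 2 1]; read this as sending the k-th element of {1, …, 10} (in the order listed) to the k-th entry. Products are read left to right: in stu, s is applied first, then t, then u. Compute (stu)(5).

4

Chase 5: s(5) = 10; t(10) = 8; u(8) = 4. Hence (stu)(5) = 4.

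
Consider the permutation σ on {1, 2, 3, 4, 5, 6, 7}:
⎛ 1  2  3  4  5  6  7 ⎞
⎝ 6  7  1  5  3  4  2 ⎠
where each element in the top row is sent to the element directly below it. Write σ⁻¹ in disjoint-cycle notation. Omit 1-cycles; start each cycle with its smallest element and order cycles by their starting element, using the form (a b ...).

(1 3 5 4 6)(2 7)

The cycle decomposition of σ is (1 6 4 5 3)(2 7).
The inverse reverses every cycle; in canonical form, σ⁻¹ = (1 3 5 4 6)(2 7).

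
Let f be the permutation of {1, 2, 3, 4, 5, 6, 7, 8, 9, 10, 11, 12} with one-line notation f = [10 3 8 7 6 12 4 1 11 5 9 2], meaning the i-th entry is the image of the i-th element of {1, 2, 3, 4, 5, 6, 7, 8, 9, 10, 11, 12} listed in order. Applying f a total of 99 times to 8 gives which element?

5

Tracing 8 → 1 → … returns to 8 after 8 steps, so 8 lies in an 8-cycle (1 10 5 6 12 2 3 8).
On an 8-cycle, f^8 is the identity, so f^99 = f^3 there (99 ≡ 3 mod 8).
Advancing 3 steps from 8: 8 → 1 → 10 → 5.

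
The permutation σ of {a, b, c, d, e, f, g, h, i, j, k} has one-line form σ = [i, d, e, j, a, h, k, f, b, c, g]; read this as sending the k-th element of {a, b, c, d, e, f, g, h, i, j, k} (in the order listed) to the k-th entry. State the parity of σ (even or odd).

In disjoint-cycle form the cycle lengths are 7, 2, 2.
A cycle is odd iff its length is even; σ has 2 even-length cycles, so sgn(σ) = (−1)^2 and σ is even.

even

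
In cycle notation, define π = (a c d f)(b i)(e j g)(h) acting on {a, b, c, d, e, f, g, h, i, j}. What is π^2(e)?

e lies in the 3-cycle (e j g).
Stepping 2 places around the cycle: e → j → g.

g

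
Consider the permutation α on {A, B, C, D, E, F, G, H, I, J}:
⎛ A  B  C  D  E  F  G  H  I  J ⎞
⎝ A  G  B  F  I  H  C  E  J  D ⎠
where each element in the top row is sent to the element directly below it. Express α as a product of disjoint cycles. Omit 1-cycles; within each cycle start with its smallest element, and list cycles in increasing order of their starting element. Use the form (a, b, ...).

(B, G, C)(D, F, H, E, I, J)

Start at B and follow images: B → G → C → B, giving the cycle (B, G, C).
Continuing from each remaining unvisited element yields (B, G, C)(D, F, H, E, I, J).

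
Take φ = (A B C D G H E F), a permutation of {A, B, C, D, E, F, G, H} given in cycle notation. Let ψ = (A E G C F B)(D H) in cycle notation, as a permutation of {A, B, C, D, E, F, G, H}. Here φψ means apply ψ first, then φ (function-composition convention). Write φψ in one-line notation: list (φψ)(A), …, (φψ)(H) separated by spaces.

F B A E H C D G

(φψ)(x) = φ(ψ(x)). Computing each image: φ(ψ(A)) = φ(E) = F, φ(ψ(B)) = φ(A) = B, φ(ψ(C)) = φ(F) = A, φ(ψ(D)) = φ(H) = E, φ(ψ(E)) = φ(G) = H, φ(ψ(F)) = φ(B) = C, φ(ψ(G)) = φ(C) = D, φ(ψ(H)) = φ(D) = G.
Hence φψ = [F B A E H C D G].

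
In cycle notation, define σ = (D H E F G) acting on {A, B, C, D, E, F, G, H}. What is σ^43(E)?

D

E lies in the 5-cycle (D H E F G).
Powers repeat with period 5 on this cycle, and 43 mod 5 = 3, so σ^43(E) = σ^3(E).
Advancing 3 steps from E: E → F → G → D.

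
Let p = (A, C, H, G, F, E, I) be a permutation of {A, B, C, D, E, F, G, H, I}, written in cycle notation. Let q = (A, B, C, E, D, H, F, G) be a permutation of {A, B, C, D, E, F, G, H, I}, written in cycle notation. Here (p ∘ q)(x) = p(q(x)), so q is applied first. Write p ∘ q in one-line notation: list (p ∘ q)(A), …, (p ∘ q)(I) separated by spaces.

For each element, apply q then p: A → B → B; B → C → H; C → E → I; D → H → G; E → D → D; F → G → F; G → A → C; H → F → E; I → I → A.
Collecting the images, p ∘ q = [B H I G D F C E A].

B H I G D F C E A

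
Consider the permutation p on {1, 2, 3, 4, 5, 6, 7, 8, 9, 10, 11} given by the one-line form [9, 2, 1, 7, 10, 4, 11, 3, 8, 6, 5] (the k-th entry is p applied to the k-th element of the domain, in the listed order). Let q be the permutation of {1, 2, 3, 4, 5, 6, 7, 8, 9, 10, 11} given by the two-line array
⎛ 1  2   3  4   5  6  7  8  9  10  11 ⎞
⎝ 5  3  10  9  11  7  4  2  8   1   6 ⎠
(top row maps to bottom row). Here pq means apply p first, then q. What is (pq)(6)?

9

(pq)(6) = q(p(6)). p(6) = 4, then q(4) = 9. So (pq)(6) = 9.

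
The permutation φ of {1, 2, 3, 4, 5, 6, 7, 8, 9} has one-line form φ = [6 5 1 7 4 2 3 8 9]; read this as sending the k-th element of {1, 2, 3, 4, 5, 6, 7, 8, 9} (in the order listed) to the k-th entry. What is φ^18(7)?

2

Tracing 7 → 3 → … returns to 7 after 7 steps, so 7 lies in a 7-cycle (1 6 2 5 4 7 3).
Powers repeat with period 7 on this cycle, and 18 mod 7 = 4, so φ^18(7) = φ^4(7).
Advancing 4 steps from 7: 7 → 3 → 1 → 6 → 2.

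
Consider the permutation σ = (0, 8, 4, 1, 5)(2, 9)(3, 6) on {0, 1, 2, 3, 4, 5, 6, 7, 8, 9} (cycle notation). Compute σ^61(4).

1

4 lies in the 5-cycle (0, 8, 4, 1, 5).
Powers repeat with period 5 on this cycle, and 61 mod 5 = 1, so σ^61(4) = σ^1(4).
Stepping 1 place around the cycle: 4 → 1.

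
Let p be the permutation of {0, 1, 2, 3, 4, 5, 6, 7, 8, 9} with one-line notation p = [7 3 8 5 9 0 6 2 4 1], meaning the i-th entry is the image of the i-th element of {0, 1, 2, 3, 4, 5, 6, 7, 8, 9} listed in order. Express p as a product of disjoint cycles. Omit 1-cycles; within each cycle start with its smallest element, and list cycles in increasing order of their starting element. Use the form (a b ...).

(0 7 2 8 4 9 1 3 5)

Iterating p from 0 gives 0 → 7 → 2 → 8 → 4 → 9 → 1 → 3 → 5 → 0; that is the 9-cycle (0 7 2 8 4 9 1 3 5).
Continuing from each remaining unvisited element yields (0 7 2 8 4 9 1 3 5).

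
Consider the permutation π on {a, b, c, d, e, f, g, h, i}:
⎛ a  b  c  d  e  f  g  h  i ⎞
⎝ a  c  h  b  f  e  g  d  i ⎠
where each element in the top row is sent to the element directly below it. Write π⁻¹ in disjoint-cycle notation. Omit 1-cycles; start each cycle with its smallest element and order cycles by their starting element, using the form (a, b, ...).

(b, d, h, c)(e, f)

First write π in disjoint cycles: (b, c, h, d)(e, f).
Reversing each cycle (and rotating so the smallest element leads) gives π⁻¹ = (b, d, h, c)(e, f).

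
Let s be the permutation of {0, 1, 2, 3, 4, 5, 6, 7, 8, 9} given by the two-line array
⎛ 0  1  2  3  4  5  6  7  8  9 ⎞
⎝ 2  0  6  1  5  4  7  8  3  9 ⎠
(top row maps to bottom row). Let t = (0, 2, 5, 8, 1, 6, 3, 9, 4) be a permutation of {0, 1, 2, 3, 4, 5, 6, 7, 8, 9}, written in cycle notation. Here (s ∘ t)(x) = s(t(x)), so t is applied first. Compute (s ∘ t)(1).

7

t(1) = 6, then s(6) = 7; composing gives (s ∘ t)(1) = 7.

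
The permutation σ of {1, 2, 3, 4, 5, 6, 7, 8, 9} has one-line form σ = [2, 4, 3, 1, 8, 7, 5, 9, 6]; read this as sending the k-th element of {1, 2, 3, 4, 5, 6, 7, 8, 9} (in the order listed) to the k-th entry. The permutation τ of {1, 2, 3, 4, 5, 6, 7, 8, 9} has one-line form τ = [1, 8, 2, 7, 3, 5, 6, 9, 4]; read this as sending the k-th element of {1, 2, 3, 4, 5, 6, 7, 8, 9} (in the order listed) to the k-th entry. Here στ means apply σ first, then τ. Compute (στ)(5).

(στ)(5) = τ(σ(5)). σ(5) = 8, then τ(8) = 9. So (στ)(5) = 9.

9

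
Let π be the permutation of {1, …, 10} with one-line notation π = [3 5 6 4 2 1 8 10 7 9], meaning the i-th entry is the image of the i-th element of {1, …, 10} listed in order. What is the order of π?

12

Decomposing into disjoint cycles gives cycle lengths 4, 3, 2, 1.
The order is lcm(4, 3, 2) = 12.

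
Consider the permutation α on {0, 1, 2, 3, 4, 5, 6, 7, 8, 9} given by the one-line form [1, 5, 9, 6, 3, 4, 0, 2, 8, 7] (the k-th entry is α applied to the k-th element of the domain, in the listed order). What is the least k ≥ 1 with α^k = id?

The disjoint-cycle form of α has cycle lengths 6, 3, 1.
Since disjoint cycles commute, ord(α) = lcm(6, 3) = 6.

6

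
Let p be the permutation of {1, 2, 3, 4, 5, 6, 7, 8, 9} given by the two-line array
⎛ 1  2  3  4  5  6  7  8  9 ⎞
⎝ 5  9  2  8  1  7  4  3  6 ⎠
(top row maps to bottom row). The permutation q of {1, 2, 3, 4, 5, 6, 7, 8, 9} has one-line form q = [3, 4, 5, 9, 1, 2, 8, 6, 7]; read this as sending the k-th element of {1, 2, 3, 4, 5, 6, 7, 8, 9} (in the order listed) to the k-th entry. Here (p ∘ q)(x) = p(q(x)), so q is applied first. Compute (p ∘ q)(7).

First apply q: q(7) = 8, then p(8) = 3. Thus (p ∘ q)(7) = 3.

3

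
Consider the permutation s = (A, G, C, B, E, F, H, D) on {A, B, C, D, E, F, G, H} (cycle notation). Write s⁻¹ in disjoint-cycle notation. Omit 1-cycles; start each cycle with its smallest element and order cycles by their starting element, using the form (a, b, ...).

The inverse reverses each cycle.
After reversing and putting each cycle's least element first, s⁻¹ = (A, D, H, F, E, B, C, G).

(A, D, H, F, E, B, C, G)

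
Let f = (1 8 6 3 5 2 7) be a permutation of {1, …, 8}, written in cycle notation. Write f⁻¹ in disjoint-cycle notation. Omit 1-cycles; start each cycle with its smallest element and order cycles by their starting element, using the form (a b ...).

The inverse reverses each cycle.
After reversing and putting each cycle's least element first, f⁻¹ = (1 7 2 5 3 6 8).

(1 7 2 5 3 6 8)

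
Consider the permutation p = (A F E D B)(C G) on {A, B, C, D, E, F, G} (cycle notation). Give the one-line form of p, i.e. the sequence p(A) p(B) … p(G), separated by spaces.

Reading each image from the cycles: A→F, B→A, C→G, D→B, E→D, F→E, G→C.
So the one-line form is F A G B D E C.

F A G B D E C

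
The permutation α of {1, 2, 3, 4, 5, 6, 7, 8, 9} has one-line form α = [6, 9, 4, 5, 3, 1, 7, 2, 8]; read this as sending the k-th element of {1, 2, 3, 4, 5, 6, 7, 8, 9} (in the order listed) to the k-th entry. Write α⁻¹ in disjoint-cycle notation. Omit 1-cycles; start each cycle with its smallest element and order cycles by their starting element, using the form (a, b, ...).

(1, 6)(2, 8, 9)(3, 5, 4)

First write α in disjoint cycles: (1, 6)(2, 9, 8)(3, 4, 5).
The inverse reverses every cycle; in canonical form, α⁻¹ = (1, 6)(2, 8, 9)(3, 5, 4).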